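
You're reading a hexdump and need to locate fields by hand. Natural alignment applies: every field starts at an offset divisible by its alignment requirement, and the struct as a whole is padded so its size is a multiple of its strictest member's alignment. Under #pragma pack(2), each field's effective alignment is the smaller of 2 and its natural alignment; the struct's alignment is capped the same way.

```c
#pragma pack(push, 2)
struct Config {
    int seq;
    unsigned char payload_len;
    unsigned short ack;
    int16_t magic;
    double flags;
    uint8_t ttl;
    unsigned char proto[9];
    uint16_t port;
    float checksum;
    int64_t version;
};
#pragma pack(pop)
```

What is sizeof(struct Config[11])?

seq at 0 (size 4, align 2) → ends 4
payload_len at 4 (size 1, align 1) → ends 5
pad 1 to align 2 for ack
ack at 6 (size 2, align 2) → ends 8
magic at 8 (size 2, align 2) → ends 10
flags at 10 (size 8, align 2) → ends 18
ttl at 18 (size 1, align 1) → ends 19
proto at 19 (size 9, align 1) → ends 28
port at 28 (size 2, align 2) → ends 30
checksum at 30 (size 4, align 2) → ends 34
version at 34 (size 8, align 2) → ends 42
total 42 bytes, alignment 2
array of 11: 11 × 42 = 462

462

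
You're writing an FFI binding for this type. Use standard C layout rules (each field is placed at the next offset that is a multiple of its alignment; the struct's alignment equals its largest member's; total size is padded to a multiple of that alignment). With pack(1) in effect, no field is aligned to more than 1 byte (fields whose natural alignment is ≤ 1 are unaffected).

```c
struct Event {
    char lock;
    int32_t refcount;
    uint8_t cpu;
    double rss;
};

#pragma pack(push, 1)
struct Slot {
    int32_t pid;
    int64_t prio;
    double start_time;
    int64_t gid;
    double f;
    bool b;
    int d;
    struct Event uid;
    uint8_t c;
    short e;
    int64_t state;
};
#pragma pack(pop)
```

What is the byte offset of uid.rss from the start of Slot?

57

Event: lock at 0 (size 1, align 1) → ends 1; pad 3 to align 4 for refcount; refcount at 4 (size 4, align 4) → ends 8; cpu at 8 (size 1, align 1) → ends 9; pad 7 to align 8 for rss; rss at 16 (size 8, align 8) → ends 24; total 24 bytes, alignment 8
pid at 0 (size 4, align 1) → ends 4
prio at 4 (size 8, align 1) → ends 12
start_time at 12 (size 8, align 1) → ends 20
gid at 20 (size 8, align 1) → ends 28
f at 28 (size 8, align 1) → ends 36
b at 36 (size 1, align 1) → ends 37
d at 37 (size 4, align 1) → ends 41
uid at 41 (size 24, align 1) → ends 65
within Event: rss at 16
41 + 16 = 57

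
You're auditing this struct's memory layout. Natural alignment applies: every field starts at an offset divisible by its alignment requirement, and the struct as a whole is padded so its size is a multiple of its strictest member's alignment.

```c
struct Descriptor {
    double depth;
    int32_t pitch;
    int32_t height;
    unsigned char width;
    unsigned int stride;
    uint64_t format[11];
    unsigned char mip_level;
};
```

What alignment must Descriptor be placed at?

member alignments: depth=8, pitch=4, height=4, width=1, stride=4, format=8, mip_level=1
max = 8

8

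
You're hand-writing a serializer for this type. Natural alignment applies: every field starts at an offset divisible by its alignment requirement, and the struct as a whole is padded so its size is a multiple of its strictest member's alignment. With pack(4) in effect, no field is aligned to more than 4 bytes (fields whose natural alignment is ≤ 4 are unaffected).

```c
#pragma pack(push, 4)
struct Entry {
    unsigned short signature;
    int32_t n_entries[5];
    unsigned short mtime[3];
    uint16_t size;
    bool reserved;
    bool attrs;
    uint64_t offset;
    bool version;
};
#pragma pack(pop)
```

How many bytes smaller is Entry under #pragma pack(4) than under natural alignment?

natural layout:
  signature at 0 (size 2, align 2) → ends 2
  pad 2 to align 4 for n_entries
  n_entries at 4 (size 20, align 4) → ends 24
  mtime at 24 (size 6, align 2) → ends 30
  size at 30 (size 2, align 2) → ends 32
  reserved at 32 (size 1, align 1) → ends 33
  attrs at 33 (size 1, align 1) → ends 34
  pad 6 to align 8 for offset
  offset at 40 (size 8, align 8) → ends 48
  version at 48 (size 1, align 1) → ends 49
  tail pad 7 to reach multiple of 8
  total 56 bytes, alignment 8
packed(4) layout:
  signature at 0 (size 2, align 2) → ends 2
  pad 2 to align 4 for n_entries
  n_entries at 4 (size 20, align 4) → ends 24
  mtime at 24 (size 6, align 2) → ends 30
  size at 30 (size 2, align 2) → ends 32
  reserved at 32 (size 1, align 1) → ends 33
  attrs at 33 (size 1, align 1) → ends 34
  pad 2 to align 4 for offset
  offset at 36 (size 8, align 4) → ends 44
  version at 44 (size 1, align 1) → ends 45
  tail pad 3 to reach multiple of 4
  total 48 bytes, alignment 4
56 − 48 = 8

8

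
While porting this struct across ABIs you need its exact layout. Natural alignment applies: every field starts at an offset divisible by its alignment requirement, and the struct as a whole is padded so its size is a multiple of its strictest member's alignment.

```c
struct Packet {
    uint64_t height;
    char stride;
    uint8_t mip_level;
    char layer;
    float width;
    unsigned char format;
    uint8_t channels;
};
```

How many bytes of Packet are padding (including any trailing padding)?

0..8  height  (8B, 8-aligned)
8..9  stride  (1B, 1-aligned)
9..10  mip_level  (1B, 1-aligned)
10..11  layer  (1B, 1-aligned)
11..12  -- padding (1B)
12..16  width  (4B, 4-aligned)
16..17  format  (1B, 1-aligned)
17..18  channels  (1B, 1-aligned)
18..24  -- tail padding (6B)
sizeof = 24, alignof = 8
data bytes 17, size 24 → padding 7

7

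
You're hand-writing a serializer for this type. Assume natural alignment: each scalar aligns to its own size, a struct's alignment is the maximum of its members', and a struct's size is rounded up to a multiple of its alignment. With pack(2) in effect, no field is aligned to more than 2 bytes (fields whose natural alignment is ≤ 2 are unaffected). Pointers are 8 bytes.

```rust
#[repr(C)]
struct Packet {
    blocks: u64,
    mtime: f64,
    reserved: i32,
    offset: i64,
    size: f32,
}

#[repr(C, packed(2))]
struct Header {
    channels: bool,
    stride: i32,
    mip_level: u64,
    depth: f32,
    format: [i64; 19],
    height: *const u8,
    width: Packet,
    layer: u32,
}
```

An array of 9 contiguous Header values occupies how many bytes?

1998

Packet: 0..8  blocks  (8B, 8-aligned); 8..16  mtime  (8B, 8-aligned); 16..20  reserved  (4B, 4-aligned); 20..24  -- padding (4B); 24..32  offset  (8B, 8-aligned); 32..36  size  (4B, 4-aligned); 36..40  -- tail padding (4B); sizeof = 40, alignof = 8
0..1  channels  (1B, 1-aligned)
1..2  -- padding (1B)
2..6  stride  (4B, 2-aligned)
6..14  mip_level  (8B, 2-aligned)
14..18  depth  (4B, 2-aligned)
18..170  format  (152B, 2-aligned)
170..178  height  (8B, 2-aligned)
178..218  width  (40B, 2-aligned)
218..222  layer  (4B, 2-aligned)
sizeof = 222, alignof = 2
array of 9: 9 × 222 = 1998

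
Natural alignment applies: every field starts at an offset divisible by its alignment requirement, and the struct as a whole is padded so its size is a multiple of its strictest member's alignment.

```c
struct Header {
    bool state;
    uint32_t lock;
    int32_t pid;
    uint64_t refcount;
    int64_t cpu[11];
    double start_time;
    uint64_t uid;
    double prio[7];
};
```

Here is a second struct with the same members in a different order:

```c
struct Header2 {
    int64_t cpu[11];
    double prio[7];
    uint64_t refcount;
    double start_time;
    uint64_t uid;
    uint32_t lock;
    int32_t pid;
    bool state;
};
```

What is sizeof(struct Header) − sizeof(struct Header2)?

state at 0 (size 1, align 1) → ends 1
pad 3 to align 4 for lock
lock at 4 (size 4, align 4) → ends 8
pid at 8 (size 4, align 4) → ends 12
pad 4 to align 8 for refcount
refcount at 16 (size 8, align 8) → ends 24
cpu at 24 (size 88, align 8) → ends 112
start_time at 112 (size 8, align 8) → ends 120
uid at 120 (size 8, align 8) → ends 128
prio at 128 (size 56, align 8) → ends 184
total 184 bytes, alignment 8
— Header2 —
cpu at 0 (size 88, align 8) → ends 88
prio at 88 (size 56, align 8) → ends 144
refcount at 144 (size 8, align 8) → ends 152
start_time at 152 (size 8, align 8) → ends 160
uid at 160 (size 8, align 8) → ends 168
lock at 168 (size 4, align 4) → ends 172
pid at 172 (size 4, align 4) → ends 176
state at 176 (size 1, align 1) → ends 177
tail pad 7 to reach multiple of 8
total 184 bytes, alignment 8
184 − 184 = 0

0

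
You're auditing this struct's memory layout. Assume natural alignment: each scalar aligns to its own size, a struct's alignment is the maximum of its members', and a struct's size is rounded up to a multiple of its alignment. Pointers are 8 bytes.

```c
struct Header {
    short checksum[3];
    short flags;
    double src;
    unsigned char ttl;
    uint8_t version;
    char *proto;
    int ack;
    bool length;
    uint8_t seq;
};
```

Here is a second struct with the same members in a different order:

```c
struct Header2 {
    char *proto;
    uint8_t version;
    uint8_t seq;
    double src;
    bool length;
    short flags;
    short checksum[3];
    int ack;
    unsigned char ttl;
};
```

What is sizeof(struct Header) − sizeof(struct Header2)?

-8

0..6  checksum  (6B, 2-aligned)
6..8  flags  (2B, 2-aligned)
8..16  src  (8B, 8-aligned)
16..17  ttl  (1B, 1-aligned)
17..18  version  (1B, 1-aligned)
18..24  -- padding (6B)
24..32  proto  (8B, 8-aligned)
32..36  ack  (4B, 4-aligned)
36..37  length  (1B, 1-aligned)
37..38  seq  (1B, 1-aligned)
38..40  -- tail padding (2B)
sizeof = 40, alignof = 8
— Header2 —
0..8  proto  (8B, 8-aligned)
8..9  version  (1B, 1-aligned)
9..10  seq  (1B, 1-aligned)
10..16  -- padding (6B)
16..24  src  (8B, 8-aligned)
24..25  length  (1B, 1-aligned)
25..26  -- padding (1B)
26..28  flags  (2B, 2-aligned)
28..34  checksum  (6B, 2-aligned)
34..36  -- padding (2B)
36..40  ack  (4B, 4-aligned)
40..41  ttl  (1B, 1-aligned)
41..48  -- tail padding (7B)
sizeof = 48, alignof = 8
40 − 48 = -8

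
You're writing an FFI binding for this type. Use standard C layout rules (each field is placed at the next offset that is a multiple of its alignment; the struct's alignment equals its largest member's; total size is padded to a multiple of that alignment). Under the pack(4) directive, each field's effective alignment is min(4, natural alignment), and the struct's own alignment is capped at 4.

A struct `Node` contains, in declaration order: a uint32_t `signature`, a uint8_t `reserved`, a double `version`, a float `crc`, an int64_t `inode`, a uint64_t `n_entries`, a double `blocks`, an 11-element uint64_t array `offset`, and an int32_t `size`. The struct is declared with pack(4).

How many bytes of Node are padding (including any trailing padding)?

signature at 0 (size 4, align 4) → ends 4
reserved at 4 (size 1, align 1) → ends 5
pad 3 to align 4 for version
version at 8 (size 8, align 4) → ends 16
crc at 16 (size 4, align 4) → ends 20
inode at 20 (size 8, align 4) → ends 28
n_entries at 28 (size 8, align 4) → ends 36
blocks at 36 (size 8, align 4) → ends 44
offset at 44 (size 88, align 4) → ends 132
size at 132 (size 4, align 4) → ends 136
total 136 bytes, alignment 4
data bytes 133, size 136 → padding 3

3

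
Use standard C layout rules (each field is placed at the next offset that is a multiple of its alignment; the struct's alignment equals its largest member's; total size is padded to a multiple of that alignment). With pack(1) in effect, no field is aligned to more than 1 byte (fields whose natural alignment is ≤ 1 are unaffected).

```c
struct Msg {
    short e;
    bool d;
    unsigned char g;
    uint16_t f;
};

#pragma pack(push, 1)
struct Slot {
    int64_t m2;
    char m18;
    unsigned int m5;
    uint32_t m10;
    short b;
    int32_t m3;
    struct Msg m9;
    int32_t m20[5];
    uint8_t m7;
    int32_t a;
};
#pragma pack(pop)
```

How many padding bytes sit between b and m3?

Msg: @0: e [2B, align 2] → 2; @2: d [1B, align 1] → 3; @3: g [1B, align 1] → 4; @4: f [2B, align 2] → 6; size 6, align 2
@0: m2 [8B, align 1] → 8
@8: m18 [1B, align 1] → 9
@9: m5 [4B, align 1] → 13
@13: m10 [4B, align 1] → 17
@17: b [2B, align 1] → 19
@19: m3 [4B, align 1] → 23

0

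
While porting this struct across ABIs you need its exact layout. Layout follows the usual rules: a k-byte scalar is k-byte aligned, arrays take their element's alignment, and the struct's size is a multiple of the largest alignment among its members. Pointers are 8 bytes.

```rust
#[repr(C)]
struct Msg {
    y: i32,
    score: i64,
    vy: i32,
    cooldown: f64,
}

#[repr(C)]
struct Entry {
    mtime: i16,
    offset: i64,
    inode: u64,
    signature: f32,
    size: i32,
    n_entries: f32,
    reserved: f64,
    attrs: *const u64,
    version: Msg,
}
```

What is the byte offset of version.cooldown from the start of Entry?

Msg: y at 0 (size 4, align 4) → ends 4; pad 4 to align 8 for score; score at 8 (size 8, align 8) → ends 16; vy at 16 (size 4, align 4) → ends 20; pad 4 to align 8 for cooldown; cooldown at 24 (size 8, align 8) → ends 32; total 32 bytes, alignment 8
mtime at 0 (size 2, align 2) → ends 2
pad 6 to align 8 for offset
offset at 8 (size 8, align 8) → ends 16
inode at 16 (size 8, align 8) → ends 24
signature at 24 (size 4, align 4) → ends 28
size at 28 (size 4, align 4) → ends 32
n_entries at 32 (size 4, align 4) → ends 36
pad 4 to align 8 for reserved
reserved at 40 (size 8, align 8) → ends 48
attrs at 48 (size 8, align 8) → ends 56
version at 56 (size 32, align 8) → ends 88
within Msg: cooldown at 24
56 + 24 = 80

80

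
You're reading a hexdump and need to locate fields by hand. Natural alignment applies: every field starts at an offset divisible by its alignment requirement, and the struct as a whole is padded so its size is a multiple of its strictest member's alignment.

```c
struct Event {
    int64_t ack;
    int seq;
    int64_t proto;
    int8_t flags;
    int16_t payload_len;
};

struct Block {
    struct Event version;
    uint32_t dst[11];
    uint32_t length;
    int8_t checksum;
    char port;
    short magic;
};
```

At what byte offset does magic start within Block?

82

Event: 0..8  ack  (8B, 8-aligned); 8..12  seq  (4B, 4-aligned); 12..16  -- padding (4B); 16..24  proto  (8B, 8-aligned); 24..25  flags  (1B, 1-aligned); 25..26  -- padding (1B); 26..28  payload_len  (2B, 2-aligned); 28..32  -- tail padding (4B); sizeof = 32, alignof = 8
0..32  version  (32B, 8-aligned)
32..76  dst  (44B, 4-aligned)
76..80  length  (4B, 4-aligned)
80..81  checksum  (1B, 1-aligned)
81..82  port  (1B, 1-aligned)
82..84  magic  (2B, 2-aligned)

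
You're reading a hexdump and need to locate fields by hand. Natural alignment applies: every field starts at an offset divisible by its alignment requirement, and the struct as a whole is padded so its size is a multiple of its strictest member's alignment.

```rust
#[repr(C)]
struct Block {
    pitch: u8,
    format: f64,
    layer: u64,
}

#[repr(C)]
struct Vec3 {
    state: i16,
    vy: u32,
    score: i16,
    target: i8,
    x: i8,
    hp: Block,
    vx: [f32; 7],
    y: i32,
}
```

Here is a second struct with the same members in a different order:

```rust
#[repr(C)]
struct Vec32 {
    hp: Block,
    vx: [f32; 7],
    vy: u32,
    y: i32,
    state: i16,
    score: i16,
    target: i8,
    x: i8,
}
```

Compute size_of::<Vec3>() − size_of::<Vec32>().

Block: pitch at 0 (size 1, align 1) → ends 1; pad 7 to align 8 for format; format at 8 (size 8, align 8) → ends 16; layer at 16 (size 8, align 8) → ends 24; total 24 bytes, alignment 8
state at 0 (size 2, align 2) → ends 2
pad 2 to align 4 for vy
vy at 4 (size 4, align 4) → ends 8
score at 8 (size 2, align 2) → ends 10
target at 10 (size 1, align 1) → ends 11
x at 11 (size 1, align 1) → ends 12
pad 4 to align 8 for hp
hp at 16 (size 24, align 8) → ends 40
vx at 40 (size 28, align 4) → ends 68
y at 68 (size 4, align 4) → ends 72
total 72 bytes, alignment 8
— Vec32 —
hp at 0 (size 24, align 8) → ends 24
vx at 24 (size 28, align 4) → ends 52
vy at 52 (size 4, align 4) → ends 56
y at 56 (size 4, align 4) → ends 60
state at 60 (size 2, align 2) → ends 62
score at 62 (size 2, align 2) → ends 64
target at 64 (size 1, align 1) → ends 65
x at 65 (size 1, align 1) → ends 66
tail pad 6 to reach multiple of 8
total 72 bytes, alignment 8
72 − 72 = 0

0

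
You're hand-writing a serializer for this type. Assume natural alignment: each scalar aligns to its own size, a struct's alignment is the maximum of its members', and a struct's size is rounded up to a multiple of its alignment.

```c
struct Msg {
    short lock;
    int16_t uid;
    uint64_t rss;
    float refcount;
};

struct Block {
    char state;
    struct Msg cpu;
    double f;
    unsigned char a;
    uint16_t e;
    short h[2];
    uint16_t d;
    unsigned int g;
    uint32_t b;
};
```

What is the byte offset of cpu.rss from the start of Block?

Msg: 0..2  lock  (2B, 2-aligned); 2..4  uid  (2B, 2-aligned); 4..8  -- padding (4B); 8..16  rss  (8B, 8-aligned); 16..20  refcount  (4B, 4-aligned); 20..24  -- tail padding (4B); sizeof = 24, alignof = 8
0..1  state  (1B, 1-aligned)
1..8  -- padding (7B)
8..32  cpu  (24B, 8-aligned)
within Msg: rss at 8
8 + 8 = 16

16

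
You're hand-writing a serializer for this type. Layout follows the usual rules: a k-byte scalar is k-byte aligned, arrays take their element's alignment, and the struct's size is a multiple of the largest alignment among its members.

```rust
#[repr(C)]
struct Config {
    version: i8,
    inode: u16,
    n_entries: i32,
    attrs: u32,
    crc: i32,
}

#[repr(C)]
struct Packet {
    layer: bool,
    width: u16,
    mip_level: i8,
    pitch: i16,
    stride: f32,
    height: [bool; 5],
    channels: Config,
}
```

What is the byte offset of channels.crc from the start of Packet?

32

Config: 0..1  version  (1B, 1-aligned); 1..2  -- padding (1B); 2..4  inode  (2B, 2-aligned); 4..8  n_entries  (4B, 4-aligned); 8..12  attrs  (4B, 4-aligned); 12..16  crc  (4B, 4-aligned); sizeof = 16, alignof = 4
0..1  layer  (1B, 1-aligned)
1..2  -- padding (1B)
2..4  width  (2B, 2-aligned)
4..5  mip_level  (1B, 1-aligned)
5..6  -- padding (1B)
6..8  pitch  (2B, 2-aligned)
8..12  stride  (4B, 4-aligned)
12..17  height  (5B, 1-aligned)
17..20  -- padding (3B)
20..36  channels  (16B, 4-aligned)
within Config: crc at 12
20 + 12 = 32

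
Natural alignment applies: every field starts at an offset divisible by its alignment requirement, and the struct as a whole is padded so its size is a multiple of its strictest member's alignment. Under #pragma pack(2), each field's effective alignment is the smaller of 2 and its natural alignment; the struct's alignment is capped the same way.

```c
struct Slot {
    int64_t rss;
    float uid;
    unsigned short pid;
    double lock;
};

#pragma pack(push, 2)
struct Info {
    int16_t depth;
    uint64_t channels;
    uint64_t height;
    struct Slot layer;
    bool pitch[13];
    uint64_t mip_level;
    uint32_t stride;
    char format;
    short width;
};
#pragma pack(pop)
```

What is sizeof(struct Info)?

72

Slot: rss at 0 (size 8, align 8) → ends 8; uid at 8 (size 4, align 4) → ends 12; pid at 12 (size 2, align 2) → ends 14; pad 2 to align 8 for lock; lock at 16 (size 8, align 8) → ends 24; total 24 bytes, alignment 8
depth at 0 (size 2, align 2) → ends 2
channels at 2 (size 8, align 2) → ends 10
height at 10 (size 8, align 2) → ends 18
layer at 18 (size 24, align 2) → ends 42
pitch at 42 (size 13, align 1) → ends 55
pad 1 to align 2 for mip_level
mip_level at 56 (size 8, align 2) → ends 64
stride at 64 (size 4, align 2) → ends 68
format at 68 (size 1, align 1) → ends 69
pad 1 to align 2 for width
width at 70 (size 2, align 2) → ends 72
total 72 bytes, alignment 2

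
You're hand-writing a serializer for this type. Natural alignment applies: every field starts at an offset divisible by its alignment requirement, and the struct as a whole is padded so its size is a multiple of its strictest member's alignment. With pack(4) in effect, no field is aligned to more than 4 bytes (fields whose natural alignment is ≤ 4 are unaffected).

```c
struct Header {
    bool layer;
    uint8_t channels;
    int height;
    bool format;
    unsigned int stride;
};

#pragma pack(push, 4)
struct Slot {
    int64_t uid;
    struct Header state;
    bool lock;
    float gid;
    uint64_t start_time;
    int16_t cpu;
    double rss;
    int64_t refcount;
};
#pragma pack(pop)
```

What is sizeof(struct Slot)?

Header: @0: layer [1B, align 1] → 1; @1: channels [1B, align 1] → 2; +2 pad (align 4); @4: height [4B, align 4] → 8; @8: format [1B, align 1] → 9; +3 pad (align 4); @12: stride [4B, align 4] → 16; size 16, align 4
@0: uid [8B, align 4] → 8
@8: state [16B, align 4] → 24
@24: lock [1B, align 1] → 25
+3 pad (align 4)
@28: gid [4B, align 4] → 32
@32: start_time [8B, align 4] → 40
@40: cpu [2B, align 2] → 42
+2 pad (align 4)
@44: rss [8B, align 4] → 52
@52: refcount [8B, align 4] → 60
size 60, align 4

60 bytes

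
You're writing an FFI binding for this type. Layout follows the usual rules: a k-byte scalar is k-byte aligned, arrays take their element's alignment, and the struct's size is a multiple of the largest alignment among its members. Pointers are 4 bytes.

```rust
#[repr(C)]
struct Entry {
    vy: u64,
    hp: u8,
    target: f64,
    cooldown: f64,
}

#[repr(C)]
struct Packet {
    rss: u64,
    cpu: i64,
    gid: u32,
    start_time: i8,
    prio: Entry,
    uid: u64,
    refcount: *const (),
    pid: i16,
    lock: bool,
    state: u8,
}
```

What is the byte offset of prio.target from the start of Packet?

40

Entry: @0: vy [8B, align 8] → 8; @8: hp [1B, align 1] → 9; +7 pad (align 8); @16: target [8B, align 8] → 24; @24: cooldown [8B, align 8] → 32; size 32, align 8
@0: rss [8B, align 8] → 8
@8: cpu [8B, align 8] → 16
@16: gid [4B, align 4] → 20
@20: start_time [1B, align 1] → 21
+3 pad (align 8)
@24: prio [32B, align 8] → 56
within Entry: target at 16
24 + 16 = 40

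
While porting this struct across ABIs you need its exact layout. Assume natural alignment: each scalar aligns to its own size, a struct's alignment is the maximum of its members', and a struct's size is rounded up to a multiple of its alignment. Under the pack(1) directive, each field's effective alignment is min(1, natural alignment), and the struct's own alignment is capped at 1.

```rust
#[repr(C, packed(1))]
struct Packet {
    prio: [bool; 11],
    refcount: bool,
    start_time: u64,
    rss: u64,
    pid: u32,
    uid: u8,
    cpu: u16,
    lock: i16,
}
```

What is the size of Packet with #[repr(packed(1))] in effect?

@0: prio [11B, align 1] → 11
@11: refcount [1B, align 1] → 12
@12: start_time [8B, align 1] → 20
@20: rss [8B, align 1] → 28
@28: pid [4B, align 1] → 32
@32: uid [1B, align 1] → 33
@33: cpu [2B, align 1] → 35
@35: lock [2B, align 1] → 37
size 37, align 1

37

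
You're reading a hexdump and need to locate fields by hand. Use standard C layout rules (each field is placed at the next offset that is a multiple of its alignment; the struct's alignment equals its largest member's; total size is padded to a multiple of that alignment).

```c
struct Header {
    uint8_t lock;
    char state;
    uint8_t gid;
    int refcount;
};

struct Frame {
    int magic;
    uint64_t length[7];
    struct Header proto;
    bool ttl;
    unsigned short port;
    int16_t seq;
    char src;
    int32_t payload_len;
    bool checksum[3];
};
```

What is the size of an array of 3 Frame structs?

264

Header: lock at 0 (size 1, align 1) → ends 1; state at 1 (size 1, align 1) → ends 2; gid at 2 (size 1, align 1) → ends 3; pad 1 to align 4 for refcount; refcount at 4 (size 4, align 4) → ends 8; total 8 bytes, alignment 4
magic at 0 (size 4, align 4) → ends 4
pad 4 to align 8 for length
length at 8 (size 56, align 8) → ends 64
proto at 64 (size 8, align 4) → ends 72
ttl at 72 (size 1, align 1) → ends 73
pad 1 to align 2 for port
port at 74 (size 2, align 2) → ends 76
seq at 76 (size 2, align 2) → ends 78
src at 78 (size 1, align 1) → ends 79
pad 1 to align 4 for payload_len
payload_len at 80 (size 4, align 4) → ends 84
checksum at 84 (size 3, align 1) → ends 87
tail pad 1 to reach multiple of 8
total 88 bytes, alignment 8
array of 3: 3 × 88 = 264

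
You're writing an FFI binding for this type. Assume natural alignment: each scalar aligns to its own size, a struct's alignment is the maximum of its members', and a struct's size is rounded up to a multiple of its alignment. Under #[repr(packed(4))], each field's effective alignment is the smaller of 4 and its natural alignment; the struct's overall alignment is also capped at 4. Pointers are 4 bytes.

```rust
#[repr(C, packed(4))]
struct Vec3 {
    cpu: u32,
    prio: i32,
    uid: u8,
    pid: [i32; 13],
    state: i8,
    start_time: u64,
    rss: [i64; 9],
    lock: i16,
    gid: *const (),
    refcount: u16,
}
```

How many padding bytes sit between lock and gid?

@0: cpu [4B, align 4] → 4
@4: prio [4B, align 4] → 8
@8: uid [1B, align 1] → 9
+3 pad (align 4)
@12: pid [52B, align 4] → 64
@64: state [1B, align 1] → 65
+3 pad (align 4)
@68: start_time [8B, align 4] → 76
@76: rss [72B, align 4] → 148
@148: lock [2B, align 2] → 150
+2 pad (align 4)
@152: gid [4B, align 4] → 156

2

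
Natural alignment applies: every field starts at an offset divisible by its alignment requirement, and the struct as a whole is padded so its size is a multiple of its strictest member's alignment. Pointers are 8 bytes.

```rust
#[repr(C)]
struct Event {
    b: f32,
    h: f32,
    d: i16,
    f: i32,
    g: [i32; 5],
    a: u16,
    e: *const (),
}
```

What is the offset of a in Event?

b at 0 (size 4, align 4) → ends 4
h at 4 (size 4, align 4) → ends 8
d at 8 (size 2, align 2) → ends 10
pad 2 to align 4 for f
f at 12 (size 4, align 4) → ends 16
g at 16 (size 20, align 4) → ends 36
a at 36 (size 2, align 2) → ends 38

36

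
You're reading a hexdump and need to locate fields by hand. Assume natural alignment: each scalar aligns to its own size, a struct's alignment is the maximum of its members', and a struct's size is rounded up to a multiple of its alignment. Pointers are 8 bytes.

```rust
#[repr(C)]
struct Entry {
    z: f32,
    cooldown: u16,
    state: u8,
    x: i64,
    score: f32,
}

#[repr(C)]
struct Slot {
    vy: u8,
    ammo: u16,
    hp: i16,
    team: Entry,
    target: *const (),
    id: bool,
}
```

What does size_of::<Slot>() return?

48

Entry: @0: z [4B, align 4] → 4; @4: cooldown [2B, align 2] → 6; @6: state [1B, align 1] → 7; +1 pad (align 8); @8: x [8B, align 8] → 16; @16: score [4B, align 4] → 20; +4 tail pad (align 8); size 24, align 8
@0: vy [1B, align 1] → 1
+1 pad (align 2)
@2: ammo [2B, align 2] → 4
@4: hp [2B, align 2] → 6
+2 pad (align 8)
@8: team [24B, align 8] → 32
@32: target [8B, align 8] → 40
@40: id [1B, align 1] → 41
+7 tail pad (align 8)
size 48, align 8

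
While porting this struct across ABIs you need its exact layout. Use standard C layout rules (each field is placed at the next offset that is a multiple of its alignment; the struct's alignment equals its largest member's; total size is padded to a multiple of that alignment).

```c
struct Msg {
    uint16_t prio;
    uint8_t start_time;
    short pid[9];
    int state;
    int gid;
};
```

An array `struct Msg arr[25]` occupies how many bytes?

prio at 0 (size 2, align 2) → ends 2
start_time at 2 (size 1, align 1) → ends 3
pad 1 to align 2 for pid
pid at 4 (size 18, align 2) → ends 22
pad 2 to align 4 for state
state at 24 (size 4, align 4) → ends 28
gid at 28 (size 4, align 4) → ends 32
total 32 bytes, alignment 4
array of 25: 25 × 32 = 800

800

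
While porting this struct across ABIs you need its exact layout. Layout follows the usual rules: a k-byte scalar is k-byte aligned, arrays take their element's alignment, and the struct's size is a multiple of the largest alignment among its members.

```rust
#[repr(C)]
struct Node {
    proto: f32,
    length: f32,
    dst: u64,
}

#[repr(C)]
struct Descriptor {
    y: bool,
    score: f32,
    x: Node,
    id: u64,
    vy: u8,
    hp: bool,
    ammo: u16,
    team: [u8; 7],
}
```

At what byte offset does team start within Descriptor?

36

Node: 0..4  proto  (4B, 4-aligned); 4..8  length  (4B, 4-aligned); 8..16  dst  (8B, 8-aligned); sizeof = 16, alignof = 8
0..1  y  (1B, 1-aligned)
1..4  -- padding (3B)
4..8  score  (4B, 4-aligned)
8..24  x  (16B, 8-aligned)
24..32  id  (8B, 8-aligned)
32..33  vy  (1B, 1-aligned)
33..34  hp  (1B, 1-aligned)
34..36  ammo  (2B, 2-aligned)
36..43  team  (7B, 1-aligned)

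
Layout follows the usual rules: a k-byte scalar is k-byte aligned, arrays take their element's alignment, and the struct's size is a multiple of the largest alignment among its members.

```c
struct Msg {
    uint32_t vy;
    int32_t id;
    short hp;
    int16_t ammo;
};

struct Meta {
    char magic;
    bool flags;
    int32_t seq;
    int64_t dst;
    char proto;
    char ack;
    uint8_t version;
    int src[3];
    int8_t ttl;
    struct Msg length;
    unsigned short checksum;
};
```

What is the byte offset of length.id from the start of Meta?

40

Msg: @0: vy [4B, align 4] → 4; @4: id [4B, align 4] → 8; @8: hp [2B, align 2] → 10; @10: ammo [2B, align 2] → 12; size 12, align 4
@0: magic [1B, align 1] → 1
@1: flags [1B, align 1] → 2
+2 pad (align 4)
@4: seq [4B, align 4] → 8
@8: dst [8B, align 8] → 16
@16: proto [1B, align 1] → 17
@17: ack [1B, align 1] → 18
@18: version [1B, align 1] → 19
+1 pad (align 4)
@20: src [12B, align 4] → 32
@32: ttl [1B, align 1] → 33
+3 pad (align 4)
@36: length [12B, align 4] → 48
within Msg: id at 4
36 + 4 = 40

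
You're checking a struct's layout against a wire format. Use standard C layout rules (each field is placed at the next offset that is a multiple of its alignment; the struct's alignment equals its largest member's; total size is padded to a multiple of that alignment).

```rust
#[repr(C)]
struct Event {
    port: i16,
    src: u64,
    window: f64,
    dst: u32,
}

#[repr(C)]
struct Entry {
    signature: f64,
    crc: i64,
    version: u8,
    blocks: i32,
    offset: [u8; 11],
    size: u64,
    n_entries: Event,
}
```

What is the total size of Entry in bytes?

Event: @0: port [2B, align 2] → 2; +6 pad (align 8); @8: src [8B, align 8] → 16; @16: window [8B, align 8] → 24; @24: dst [4B, align 4] → 28; +4 tail pad (align 8); size 32, align 8
@0: signature [8B, align 8] → 8
@8: crc [8B, align 8] → 16
@16: version [1B, align 1] → 17
+3 pad (align 4)
@20: blocks [4B, align 4] → 24
@24: offset [11B, align 1] → 35
+5 pad (align 8)
@40: size [8B, align 8] → 48
@48: n_entries [32B, align 8] → 80
size 80, align 8

80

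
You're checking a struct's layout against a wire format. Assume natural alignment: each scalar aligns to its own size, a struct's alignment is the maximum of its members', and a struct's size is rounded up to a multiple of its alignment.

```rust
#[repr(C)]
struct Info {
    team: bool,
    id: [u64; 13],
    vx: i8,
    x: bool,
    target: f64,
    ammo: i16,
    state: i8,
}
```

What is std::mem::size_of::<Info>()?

@0: team [1B, align 1] → 1
+7 pad (align 8)
@8: id [104B, align 8] → 112
@112: vx [1B, align 1] → 113
@113: x [1B, align 1] → 114
+6 pad (align 8)
@120: target [8B, align 8] → 128
@128: ammo [2B, align 2] → 130
@130: state [1B, align 1] → 131
+5 tail pad (align 8)
size 136, align 8

136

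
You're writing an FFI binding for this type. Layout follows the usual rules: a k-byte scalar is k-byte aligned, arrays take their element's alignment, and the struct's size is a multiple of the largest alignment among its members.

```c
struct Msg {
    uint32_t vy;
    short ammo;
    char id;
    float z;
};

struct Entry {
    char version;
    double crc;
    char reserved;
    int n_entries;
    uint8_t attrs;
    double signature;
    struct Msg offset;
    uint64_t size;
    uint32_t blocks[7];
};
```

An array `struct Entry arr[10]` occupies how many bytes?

Msg: vy at 0 (size 4, align 4) → ends 4; ammo at 4 (size 2, align 2) → ends 6; id at 6 (size 1, align 1) → ends 7; pad 1 to align 4 for z; z at 8 (size 4, align 4) → ends 12; total 12 bytes, alignment 4
version at 0 (size 1, align 1) → ends 1
pad 7 to align 8 for crc
crc at 8 (size 8, align 8) → ends 16
reserved at 16 (size 1, align 1) → ends 17
pad 3 to align 4 for n_entries
n_entries at 20 (size 4, align 4) → ends 24
attrs at 24 (size 1, align 1) → ends 25
pad 7 to align 8 for signature
signature at 32 (size 8, align 8) → ends 40
offset at 40 (size 12, align 4) → ends 52
pad 4 to align 8 for size
size at 56 (size 8, align 8) → ends 64
blocks at 64 (size 28, align 4) → ends 92
tail pad 4 to reach multiple of 8
total 96 bytes, alignment 8
array of 10: 10 × 96 = 960

960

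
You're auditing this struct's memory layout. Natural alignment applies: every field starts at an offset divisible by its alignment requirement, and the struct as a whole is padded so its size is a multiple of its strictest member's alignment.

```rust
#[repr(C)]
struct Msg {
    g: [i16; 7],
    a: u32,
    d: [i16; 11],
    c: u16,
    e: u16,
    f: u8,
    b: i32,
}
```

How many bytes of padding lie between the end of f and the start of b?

1

0..14  g  (14B, 2-aligned)
14..16  -- padding (2B)
16..20  a  (4B, 4-aligned)
20..42  d  (22B, 2-aligned)
42..44  c  (2B, 2-aligned)
44..46  e  (2B, 2-aligned)
46..47  f  (1B, 1-aligned)
47..48  -- padding (1B)
48..52  b  (4B, 4-aligned)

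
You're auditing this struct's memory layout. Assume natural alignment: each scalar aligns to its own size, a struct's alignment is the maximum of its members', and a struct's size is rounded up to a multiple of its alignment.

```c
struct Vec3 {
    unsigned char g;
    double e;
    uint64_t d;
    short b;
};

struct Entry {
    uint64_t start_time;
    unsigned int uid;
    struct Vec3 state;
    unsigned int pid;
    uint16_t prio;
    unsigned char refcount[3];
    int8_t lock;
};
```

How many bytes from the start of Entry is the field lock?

Vec3: @0: g [1B, align 1] → 1; +7 pad (align 8); @8: e [8B, align 8] → 16; @16: d [8B, align 8] → 24; @24: b [2B, align 2] → 26; +6 tail pad (align 8); size 32, align 8
@0: start_time [8B, align 8] → 8
@8: uid [4B, align 4] → 12
+4 pad (align 8)
@16: state [32B, align 8] → 48
@48: pid [4B, align 4] → 52
@52: prio [2B, align 2] → 54
@54: refcount [3B, align 1] → 57
@57: lock [1B, align 1] → 58

57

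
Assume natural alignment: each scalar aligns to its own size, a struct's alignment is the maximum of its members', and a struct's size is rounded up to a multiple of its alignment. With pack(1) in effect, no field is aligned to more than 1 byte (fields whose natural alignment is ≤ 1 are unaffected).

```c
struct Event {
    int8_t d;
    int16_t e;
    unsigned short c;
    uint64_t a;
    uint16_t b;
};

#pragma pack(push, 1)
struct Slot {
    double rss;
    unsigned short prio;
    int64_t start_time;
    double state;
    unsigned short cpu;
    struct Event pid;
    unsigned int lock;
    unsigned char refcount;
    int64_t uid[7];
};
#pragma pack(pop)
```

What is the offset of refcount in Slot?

56

Event: 0..1  d  (1B, 1-aligned); 1..2  -- padding (1B); 2..4  e  (2B, 2-aligned); 4..6  c  (2B, 2-aligned); 6..8  -- padding (2B); 8..16  a  (8B, 8-aligned); 16..18  b  (2B, 2-aligned); 18..24  -- tail padding (6B); sizeof = 24, alignof = 8
0..8  rss  (8B, 1-aligned)
8..10  prio  (2B, 1-aligned)
10..18  start_time  (8B, 1-aligned)
18..26  state  (8B, 1-aligned)
26..28  cpu  (2B, 1-aligned)
28..52  pid  (24B, 1-aligned)
52..56  lock  (4B, 1-aligned)
56..57  refcount  (1B, 1-aligned)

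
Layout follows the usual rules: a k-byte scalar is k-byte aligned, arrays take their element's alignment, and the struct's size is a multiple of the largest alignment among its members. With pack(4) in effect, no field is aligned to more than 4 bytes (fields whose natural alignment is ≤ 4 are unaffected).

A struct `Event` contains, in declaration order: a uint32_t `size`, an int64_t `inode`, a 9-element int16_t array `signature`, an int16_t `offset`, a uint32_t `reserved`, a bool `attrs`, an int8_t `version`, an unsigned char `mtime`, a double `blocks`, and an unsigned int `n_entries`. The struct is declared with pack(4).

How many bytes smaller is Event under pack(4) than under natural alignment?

12

natural layout:
  size at 0 (size 4, align 4) → ends 4
  pad 4 to align 8 for inode
  inode at 8 (size 8, align 8) → ends 16
  signature at 16 (size 18, align 2) → ends 34
  offset at 34 (size 2, align 2) → ends 36
  reserved at 36 (size 4, align 4) → ends 40
  attrs at 40 (size 1, align 1) → ends 41
  version at 41 (size 1, align 1) → ends 42
  mtime at 42 (size 1, align 1) → ends 43
  pad 5 to align 8 for blocks
  blocks at 48 (size 8, align 8) → ends 56
  n_entries at 56 (size 4, align 4) → ends 60
  tail pad 4 to reach multiple of 8
  total 64 bytes, alignment 8
packed(4) layout:
  size at 0 (size 4, align 4) → ends 4
  inode at 4 (size 8, align 4) → ends 12
  signature at 12 (size 18, align 2) → ends 30
  offset at 30 (size 2, align 2) → ends 32
  reserved at 32 (size 4, align 4) → ends 36
  attrs at 36 (size 1, align 1) → ends 37
  version at 37 (size 1, align 1) → ends 38
  mtime at 38 (size 1, align 1) → ends 39
  pad 1 to align 4 for blocks
  blocks at 40 (size 8, align 4) → ends 48
  n_entries at 48 (size 4, align 4) → ends 52
  total 52 bytes, alignment 4
64 − 52 = 12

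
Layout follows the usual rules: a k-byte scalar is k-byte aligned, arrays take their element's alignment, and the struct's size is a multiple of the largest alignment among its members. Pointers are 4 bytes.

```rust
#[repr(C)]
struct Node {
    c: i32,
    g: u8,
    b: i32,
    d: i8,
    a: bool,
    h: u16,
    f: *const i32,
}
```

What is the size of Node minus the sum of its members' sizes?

@0: c [4B, align 4] → 4
@4: g [1B, align 1] → 5
+3 pad (align 4)
@8: b [4B, align 4] → 12
@12: d [1B, align 1] → 13
@13: a [1B, align 1] → 14
@14: h [2B, align 2] → 16
@16: f [4B, align 4] → 20
size 20, align 4
data bytes 17, size 20 → padding 3

3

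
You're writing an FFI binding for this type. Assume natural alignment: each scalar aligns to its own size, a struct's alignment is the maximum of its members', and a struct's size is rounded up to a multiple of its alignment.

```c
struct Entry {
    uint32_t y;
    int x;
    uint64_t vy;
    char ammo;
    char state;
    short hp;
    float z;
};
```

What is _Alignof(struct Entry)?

member alignments: y=4, x=4, vy=8, ammo=1, state=1, hp=2, z=4
max = 8

8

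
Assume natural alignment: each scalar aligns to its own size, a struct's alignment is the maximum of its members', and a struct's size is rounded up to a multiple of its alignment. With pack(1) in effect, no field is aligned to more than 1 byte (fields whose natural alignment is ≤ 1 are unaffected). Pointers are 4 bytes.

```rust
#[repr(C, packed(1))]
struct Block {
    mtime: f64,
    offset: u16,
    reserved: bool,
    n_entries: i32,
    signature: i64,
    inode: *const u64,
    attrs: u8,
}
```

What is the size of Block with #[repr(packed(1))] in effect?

28

@0: mtime [8B, align 1] → 8
@8: offset [2B, align 1] → 10
@10: reserved [1B, align 1] → 11
@11: n_entries [4B, align 1] → 15
@15: signature [8B, align 1] → 23
@23: inode [4B, align 1] → 27
@27: attrs [1B, align 1] → 28
size 28, align 1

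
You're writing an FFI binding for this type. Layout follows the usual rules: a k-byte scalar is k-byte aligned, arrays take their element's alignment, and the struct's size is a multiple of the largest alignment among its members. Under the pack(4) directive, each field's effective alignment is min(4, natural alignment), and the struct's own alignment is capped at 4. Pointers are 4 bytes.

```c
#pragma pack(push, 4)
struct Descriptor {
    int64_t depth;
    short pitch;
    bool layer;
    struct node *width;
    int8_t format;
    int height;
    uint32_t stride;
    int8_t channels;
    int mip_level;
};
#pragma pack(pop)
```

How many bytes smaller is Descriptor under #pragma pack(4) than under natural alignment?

natural layout:
  0..8  depth  (8B, 8-aligned)
  8..10  pitch  (2B, 2-aligned)
  10..11  layer  (1B, 1-aligned)
  11..12  -- padding (1B)
  12..16  width  (4B, 4-aligned)
  16..17  format  (1B, 1-aligned)
  17..20  -- padding (3B)
  20..24  height  (4B, 4-aligned)
  24..28  stride  (4B, 4-aligned)
  28..29  channels  (1B, 1-aligned)
  29..32  -- padding (3B)
  32..36  mip_level  (4B, 4-aligned)
  36..40  -- tail padding (4B)
  sizeof = 40, alignof = 8
packed(4) layout:
  0..8  depth  (8B, 4-aligned)
  8..10  pitch  (2B, 2-aligned)
  10..11  layer  (1B, 1-aligned)
  11..12  -- padding (1B)
  12..16  width  (4B, 4-aligned)
  16..17  format  (1B, 1-aligned)
  17..20  -- padding (3B)
  20..24  height  (4B, 4-aligned)
  24..28  stride  (4B, 4-aligned)
  28..29  channels  (1B, 1-aligned)
  29..32  -- padding (3B)
  32..36  mip_level  (4B, 4-aligned)
  sizeof = 36, alignof = 4
40 − 36 = 4

4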